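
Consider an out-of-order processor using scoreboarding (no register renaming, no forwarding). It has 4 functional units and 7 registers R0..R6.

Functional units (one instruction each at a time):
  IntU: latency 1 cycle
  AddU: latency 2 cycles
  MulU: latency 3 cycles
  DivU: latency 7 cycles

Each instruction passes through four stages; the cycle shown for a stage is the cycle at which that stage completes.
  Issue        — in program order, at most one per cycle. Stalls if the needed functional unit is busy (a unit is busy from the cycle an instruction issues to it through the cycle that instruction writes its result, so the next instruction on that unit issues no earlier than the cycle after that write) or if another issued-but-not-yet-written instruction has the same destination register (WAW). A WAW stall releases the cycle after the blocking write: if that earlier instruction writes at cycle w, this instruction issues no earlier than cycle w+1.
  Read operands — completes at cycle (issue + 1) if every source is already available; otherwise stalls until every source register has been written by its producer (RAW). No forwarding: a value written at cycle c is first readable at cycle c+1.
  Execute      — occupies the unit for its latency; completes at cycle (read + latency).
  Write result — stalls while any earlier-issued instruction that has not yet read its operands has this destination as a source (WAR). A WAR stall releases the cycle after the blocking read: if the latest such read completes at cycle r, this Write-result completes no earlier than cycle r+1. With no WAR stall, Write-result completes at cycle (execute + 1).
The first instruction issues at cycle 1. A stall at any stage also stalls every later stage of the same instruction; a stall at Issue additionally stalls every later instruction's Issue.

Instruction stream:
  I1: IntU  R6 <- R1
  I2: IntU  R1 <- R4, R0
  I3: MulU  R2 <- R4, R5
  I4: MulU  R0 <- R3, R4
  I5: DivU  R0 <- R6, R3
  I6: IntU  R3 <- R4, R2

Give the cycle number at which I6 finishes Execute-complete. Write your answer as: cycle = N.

[1] issue I1 (IntU)
[2] I1 read-ops
[3] I1 finished on IntU
[4] I1→R6
[5] issue I2 (IntU)
[6] I2 read-ops · issue I3 (MulU)
[7] I2 finished on IntU · I3 read-ops
[8] I2→R1
[10] I3 finished on MulU
[11] I3→R2
[12] issue I4 (MulU)
[13] I4 read-ops
[16] I4 finished on MulU
[17] I4→R0
[18] issue I5 (DivU)
[19] I5 read-ops · issue I6 (IntU)
[20] I6 read-ops
[21] I6 finished on IntU
[22] I6→R3
[26] I5 finished on DivU
[27] I5→R0

cycle = 21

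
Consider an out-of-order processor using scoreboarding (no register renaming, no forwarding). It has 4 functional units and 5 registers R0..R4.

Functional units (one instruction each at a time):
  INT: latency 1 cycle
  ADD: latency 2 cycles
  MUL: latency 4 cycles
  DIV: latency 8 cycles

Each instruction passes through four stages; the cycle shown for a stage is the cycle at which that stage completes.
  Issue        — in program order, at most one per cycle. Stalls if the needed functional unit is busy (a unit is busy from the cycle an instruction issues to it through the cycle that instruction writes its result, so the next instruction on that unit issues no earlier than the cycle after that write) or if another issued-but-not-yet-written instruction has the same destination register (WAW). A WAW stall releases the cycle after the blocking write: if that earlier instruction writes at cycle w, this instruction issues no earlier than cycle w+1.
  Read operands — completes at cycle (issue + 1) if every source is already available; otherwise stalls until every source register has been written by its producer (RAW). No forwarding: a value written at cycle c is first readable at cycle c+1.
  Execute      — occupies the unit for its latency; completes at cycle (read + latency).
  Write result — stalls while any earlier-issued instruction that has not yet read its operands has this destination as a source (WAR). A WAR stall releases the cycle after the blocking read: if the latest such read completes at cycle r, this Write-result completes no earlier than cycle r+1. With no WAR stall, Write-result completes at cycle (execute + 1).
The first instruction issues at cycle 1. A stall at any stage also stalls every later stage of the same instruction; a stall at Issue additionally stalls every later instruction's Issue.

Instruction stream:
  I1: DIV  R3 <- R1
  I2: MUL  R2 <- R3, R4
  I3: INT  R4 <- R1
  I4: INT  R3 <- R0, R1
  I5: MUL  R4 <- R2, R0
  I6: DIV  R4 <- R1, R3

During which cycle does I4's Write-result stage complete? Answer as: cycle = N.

  I1 | 1 | 2 | 10 | 11
  I2 | 2 | 12 | 16 | 17   RAW R3: wait I1 write@11
  I3 | 3 | 4 | 5 | 13   WAR R4: wait I2 read@12
  I4 | 14 | 15 | 16 | 17   struct: INT busy until I3 writes@13
  I5 | 18 | 19 | 23 | 24   struct: MUL busy until I2 writes@17
  I6 | 25 | 26 | 34 | 35   WAW R4: wait I5 write@24

cycle = 17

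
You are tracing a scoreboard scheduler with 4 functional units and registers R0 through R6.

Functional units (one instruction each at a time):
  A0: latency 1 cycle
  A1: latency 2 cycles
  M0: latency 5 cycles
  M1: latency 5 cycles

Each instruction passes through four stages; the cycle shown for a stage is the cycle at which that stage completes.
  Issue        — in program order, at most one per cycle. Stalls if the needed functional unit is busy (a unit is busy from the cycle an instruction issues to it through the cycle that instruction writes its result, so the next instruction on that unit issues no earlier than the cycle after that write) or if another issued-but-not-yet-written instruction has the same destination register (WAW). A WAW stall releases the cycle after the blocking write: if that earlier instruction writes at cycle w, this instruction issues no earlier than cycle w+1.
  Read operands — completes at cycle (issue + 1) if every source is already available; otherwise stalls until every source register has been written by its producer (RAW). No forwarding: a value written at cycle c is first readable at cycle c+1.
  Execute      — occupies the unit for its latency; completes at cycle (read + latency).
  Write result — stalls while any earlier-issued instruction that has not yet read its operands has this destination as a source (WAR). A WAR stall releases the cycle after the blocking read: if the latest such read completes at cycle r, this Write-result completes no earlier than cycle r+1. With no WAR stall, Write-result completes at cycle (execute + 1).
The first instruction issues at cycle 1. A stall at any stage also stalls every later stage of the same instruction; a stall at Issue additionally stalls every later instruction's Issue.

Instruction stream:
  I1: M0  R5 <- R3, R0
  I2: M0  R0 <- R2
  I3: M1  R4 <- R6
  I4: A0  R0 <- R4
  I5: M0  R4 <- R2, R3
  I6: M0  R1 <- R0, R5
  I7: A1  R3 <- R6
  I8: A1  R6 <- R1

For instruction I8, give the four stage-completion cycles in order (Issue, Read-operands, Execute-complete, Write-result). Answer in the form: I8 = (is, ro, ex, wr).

I8 = (32, 34, 36, 37)

[I1] 1/2/7/8
[I2] 9/10/15/16  (struct: M0 busy until I1 writes@8)
[I3] 10/11/16/17
[I4] 17/18/19/20  (WAW R0: wait I2 write@16)
[I5] 18/19/24/25
[I6] 26/27/32/33  (struct: M0 busy until I5 writes@25)
[I7] 27/28/30/31
[I8] 32/34/36/37  (struct: A1 busy until I7 writes@31; RAW R1: wait I6 write@33)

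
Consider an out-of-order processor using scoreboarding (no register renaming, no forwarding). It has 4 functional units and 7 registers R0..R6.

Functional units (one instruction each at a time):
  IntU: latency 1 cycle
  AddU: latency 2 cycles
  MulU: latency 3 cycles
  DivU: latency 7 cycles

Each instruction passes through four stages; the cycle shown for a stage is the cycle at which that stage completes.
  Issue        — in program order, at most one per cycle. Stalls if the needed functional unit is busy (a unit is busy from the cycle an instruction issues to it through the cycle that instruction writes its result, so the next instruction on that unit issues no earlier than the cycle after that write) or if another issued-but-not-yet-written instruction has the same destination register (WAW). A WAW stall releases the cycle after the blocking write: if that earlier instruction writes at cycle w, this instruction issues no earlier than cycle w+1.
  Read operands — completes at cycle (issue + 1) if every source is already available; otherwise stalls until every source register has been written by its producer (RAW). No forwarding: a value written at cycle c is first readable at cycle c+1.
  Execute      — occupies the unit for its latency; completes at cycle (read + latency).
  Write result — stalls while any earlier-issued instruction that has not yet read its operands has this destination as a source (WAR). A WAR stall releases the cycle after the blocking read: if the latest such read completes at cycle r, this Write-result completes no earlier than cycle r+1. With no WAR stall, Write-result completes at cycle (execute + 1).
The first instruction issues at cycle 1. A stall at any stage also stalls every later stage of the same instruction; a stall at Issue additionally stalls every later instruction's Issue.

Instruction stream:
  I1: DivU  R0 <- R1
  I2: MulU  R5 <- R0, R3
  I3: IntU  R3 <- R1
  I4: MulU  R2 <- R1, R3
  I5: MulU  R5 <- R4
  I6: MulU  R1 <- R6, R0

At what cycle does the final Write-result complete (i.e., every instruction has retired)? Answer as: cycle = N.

cycle = 33

t=1  I1 dispatched to DivU
t=2  I1 operands ready · I2 dispatched to MulU
t=3  I3 dispatched to IntU
t=4  I3 operands ready
t=5  I3 complete
t=9  I1 complete
t=10  R0←I1
t=11  I2 operands ready
t=12  R3←I3
t=14  I2 complete
t=15  R5←I2
t=16  I4 dispatched to MulU
t=17  I4 operands ready
t=20  I4 complete
t=21  R2←I4
t=22  I5 dispatched to MulU
t=23  I5 operands ready
t=26  I5 complete
t=27  R5←I5
t=28  I6 dispatched to MulU
t=29  I6 operands ready
t=32  I6 complete
t=33  R1←I6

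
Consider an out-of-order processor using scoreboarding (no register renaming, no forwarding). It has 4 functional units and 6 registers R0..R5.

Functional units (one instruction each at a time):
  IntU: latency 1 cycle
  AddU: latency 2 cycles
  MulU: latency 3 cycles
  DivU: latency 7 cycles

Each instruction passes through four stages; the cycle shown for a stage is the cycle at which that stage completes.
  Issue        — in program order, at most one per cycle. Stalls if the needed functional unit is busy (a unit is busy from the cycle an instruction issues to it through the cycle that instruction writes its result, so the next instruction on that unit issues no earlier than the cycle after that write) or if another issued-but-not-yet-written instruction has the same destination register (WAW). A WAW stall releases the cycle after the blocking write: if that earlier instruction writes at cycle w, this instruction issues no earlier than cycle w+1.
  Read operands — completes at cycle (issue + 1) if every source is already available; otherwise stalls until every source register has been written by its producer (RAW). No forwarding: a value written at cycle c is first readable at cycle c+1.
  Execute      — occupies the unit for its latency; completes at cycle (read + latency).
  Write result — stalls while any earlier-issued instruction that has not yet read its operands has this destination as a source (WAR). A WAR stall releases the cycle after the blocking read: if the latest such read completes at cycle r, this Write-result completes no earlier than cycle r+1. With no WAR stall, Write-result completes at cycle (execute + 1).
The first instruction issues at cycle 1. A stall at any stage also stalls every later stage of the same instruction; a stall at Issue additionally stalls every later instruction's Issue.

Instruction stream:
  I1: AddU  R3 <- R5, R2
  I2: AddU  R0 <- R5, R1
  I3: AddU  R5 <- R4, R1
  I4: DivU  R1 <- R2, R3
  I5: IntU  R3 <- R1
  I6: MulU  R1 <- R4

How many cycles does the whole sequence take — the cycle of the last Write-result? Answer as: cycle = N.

cycle = 27

  I1 | 1 | 2 | 4 | 5
  I2 | 6 | 7 | 9 | 10   struct: AddU busy until I1 writes@5
  I3 | 11 | 12 | 14 | 15   struct: AddU busy until I2 writes@10
  I4 | 12 | 13 | 20 | 21
  I5 | 13 | 22 | 23 | 24   RAW R1: wait I4 write@21
  I6 | 22 | 23 | 26 | 27   WAW R1: wait I4 write@21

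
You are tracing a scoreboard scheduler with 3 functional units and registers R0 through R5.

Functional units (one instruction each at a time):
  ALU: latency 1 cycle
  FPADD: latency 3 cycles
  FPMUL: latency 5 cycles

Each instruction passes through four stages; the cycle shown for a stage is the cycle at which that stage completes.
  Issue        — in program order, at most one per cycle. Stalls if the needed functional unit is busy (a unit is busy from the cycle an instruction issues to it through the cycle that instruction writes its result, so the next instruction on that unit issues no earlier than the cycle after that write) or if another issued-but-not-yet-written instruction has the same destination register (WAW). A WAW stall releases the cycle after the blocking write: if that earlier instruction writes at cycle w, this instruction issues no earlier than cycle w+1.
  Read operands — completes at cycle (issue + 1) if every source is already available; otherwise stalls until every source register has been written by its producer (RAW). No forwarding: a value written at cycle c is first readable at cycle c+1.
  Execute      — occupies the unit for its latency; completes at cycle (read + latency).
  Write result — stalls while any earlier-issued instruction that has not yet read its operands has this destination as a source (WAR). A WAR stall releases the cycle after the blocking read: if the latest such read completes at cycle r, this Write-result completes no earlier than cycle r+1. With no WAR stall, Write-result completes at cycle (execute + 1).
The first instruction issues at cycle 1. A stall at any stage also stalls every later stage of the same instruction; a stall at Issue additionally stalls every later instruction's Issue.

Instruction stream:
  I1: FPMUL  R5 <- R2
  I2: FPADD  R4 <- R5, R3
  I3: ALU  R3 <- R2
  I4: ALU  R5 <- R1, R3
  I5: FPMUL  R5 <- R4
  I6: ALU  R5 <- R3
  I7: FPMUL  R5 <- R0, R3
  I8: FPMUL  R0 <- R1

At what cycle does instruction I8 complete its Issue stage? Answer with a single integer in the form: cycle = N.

[1] I1→FPMUL
[2] I1 RO · I2→FPADD
[3] I3→ALU
[4] I3 RO
[5] I3 EX
[7] I1 EX
[8] I1 WR R5
[9] I2 RO
[10] I3 WR R3
[11] I4→ALU
[12] I2 EX · I4 RO
[13] I2 WR R4 · I4 EX
[14] I4 WR R5
[15] I5→FPMUL
[16] I5 RO
[21] I5 EX
[22] I5 WR R5
[23] I6→ALU
[24] I6 RO
[25] I6 EX
[26] I6 WR R5
[27] I7→FPMUL
[28] I7 RO
[33] I7 EX
[34] I7 WR R5
[35] I8→FPMUL
[36] I8 RO
[41] I8 EX
[42] I8 WR R0

cycle = 35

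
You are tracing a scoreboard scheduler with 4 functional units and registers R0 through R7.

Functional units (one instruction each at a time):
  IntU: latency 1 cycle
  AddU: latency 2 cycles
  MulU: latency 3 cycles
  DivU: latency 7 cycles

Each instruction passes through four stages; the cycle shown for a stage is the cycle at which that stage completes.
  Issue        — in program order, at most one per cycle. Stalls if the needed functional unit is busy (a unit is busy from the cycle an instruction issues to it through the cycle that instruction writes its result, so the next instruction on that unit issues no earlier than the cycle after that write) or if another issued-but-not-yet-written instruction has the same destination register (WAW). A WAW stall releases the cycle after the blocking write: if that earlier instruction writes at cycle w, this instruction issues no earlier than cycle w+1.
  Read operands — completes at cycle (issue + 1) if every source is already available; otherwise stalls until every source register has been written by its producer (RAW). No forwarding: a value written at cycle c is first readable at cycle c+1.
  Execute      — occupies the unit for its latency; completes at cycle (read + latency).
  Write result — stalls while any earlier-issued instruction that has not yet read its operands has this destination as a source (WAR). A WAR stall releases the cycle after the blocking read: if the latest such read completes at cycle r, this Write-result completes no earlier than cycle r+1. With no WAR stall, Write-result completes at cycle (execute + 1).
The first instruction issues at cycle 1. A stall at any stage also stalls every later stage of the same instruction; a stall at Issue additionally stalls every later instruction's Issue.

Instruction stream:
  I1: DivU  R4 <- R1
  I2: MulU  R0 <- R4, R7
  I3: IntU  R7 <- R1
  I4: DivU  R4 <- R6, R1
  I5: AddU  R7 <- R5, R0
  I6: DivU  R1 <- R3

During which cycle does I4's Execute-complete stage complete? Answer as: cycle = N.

c1: I1→DivU
c2: I1 RO | I2→MulU
c3: I3→IntU
c4: I3 RO
c5: I3 EX
c9: I1 EX
c10: I1 WR R4
c11: I2 RO | I4→DivU
c12: I3 WR R7 | I4 RO
c13: I5→AddU
c14: I2 EX
c15: I2 WR R0
c16: I5 RO
c18: I5 EX
c19: I4 EX | I5 WR R7
c20: I4 WR R4
c21: I6→DivU
c22: I6 RO
c29: I6 EX
c30: I6 WR R1

cycle = 19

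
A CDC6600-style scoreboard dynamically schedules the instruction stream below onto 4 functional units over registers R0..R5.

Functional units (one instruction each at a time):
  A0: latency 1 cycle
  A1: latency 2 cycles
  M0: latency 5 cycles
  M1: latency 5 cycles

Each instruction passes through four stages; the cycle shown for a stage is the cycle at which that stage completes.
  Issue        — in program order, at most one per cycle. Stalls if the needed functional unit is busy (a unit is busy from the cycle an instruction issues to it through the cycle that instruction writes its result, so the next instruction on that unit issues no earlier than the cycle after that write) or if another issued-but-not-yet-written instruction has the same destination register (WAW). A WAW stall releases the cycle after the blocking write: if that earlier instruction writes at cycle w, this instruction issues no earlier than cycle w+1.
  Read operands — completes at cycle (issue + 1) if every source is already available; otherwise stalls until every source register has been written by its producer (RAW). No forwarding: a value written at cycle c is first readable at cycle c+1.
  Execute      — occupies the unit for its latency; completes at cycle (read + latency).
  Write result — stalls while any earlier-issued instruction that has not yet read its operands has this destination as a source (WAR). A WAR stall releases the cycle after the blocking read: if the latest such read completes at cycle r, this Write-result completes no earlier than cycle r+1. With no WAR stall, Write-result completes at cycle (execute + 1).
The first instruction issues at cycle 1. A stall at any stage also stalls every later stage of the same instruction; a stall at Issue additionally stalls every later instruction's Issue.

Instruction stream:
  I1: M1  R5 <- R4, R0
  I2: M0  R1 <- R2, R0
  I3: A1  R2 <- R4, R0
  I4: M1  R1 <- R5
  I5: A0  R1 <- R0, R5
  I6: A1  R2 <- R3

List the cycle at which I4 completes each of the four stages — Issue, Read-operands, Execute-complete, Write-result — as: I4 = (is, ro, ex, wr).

I4 = (10, 11, 16, 17)

  I1 | 1 | 2 | 7 | 8
  I2 | 2 | 3 | 8 | 9
  I3 | 3 | 4 | 6 | 7
  I4 | 10 | 11 | 16 | 17   WAW R1: wait I2 write@9
  I5 | 18 | 19 | 20 | 21   WAW R1: wait I4 write@17
  I6 | 19 | 20 | 22 | 23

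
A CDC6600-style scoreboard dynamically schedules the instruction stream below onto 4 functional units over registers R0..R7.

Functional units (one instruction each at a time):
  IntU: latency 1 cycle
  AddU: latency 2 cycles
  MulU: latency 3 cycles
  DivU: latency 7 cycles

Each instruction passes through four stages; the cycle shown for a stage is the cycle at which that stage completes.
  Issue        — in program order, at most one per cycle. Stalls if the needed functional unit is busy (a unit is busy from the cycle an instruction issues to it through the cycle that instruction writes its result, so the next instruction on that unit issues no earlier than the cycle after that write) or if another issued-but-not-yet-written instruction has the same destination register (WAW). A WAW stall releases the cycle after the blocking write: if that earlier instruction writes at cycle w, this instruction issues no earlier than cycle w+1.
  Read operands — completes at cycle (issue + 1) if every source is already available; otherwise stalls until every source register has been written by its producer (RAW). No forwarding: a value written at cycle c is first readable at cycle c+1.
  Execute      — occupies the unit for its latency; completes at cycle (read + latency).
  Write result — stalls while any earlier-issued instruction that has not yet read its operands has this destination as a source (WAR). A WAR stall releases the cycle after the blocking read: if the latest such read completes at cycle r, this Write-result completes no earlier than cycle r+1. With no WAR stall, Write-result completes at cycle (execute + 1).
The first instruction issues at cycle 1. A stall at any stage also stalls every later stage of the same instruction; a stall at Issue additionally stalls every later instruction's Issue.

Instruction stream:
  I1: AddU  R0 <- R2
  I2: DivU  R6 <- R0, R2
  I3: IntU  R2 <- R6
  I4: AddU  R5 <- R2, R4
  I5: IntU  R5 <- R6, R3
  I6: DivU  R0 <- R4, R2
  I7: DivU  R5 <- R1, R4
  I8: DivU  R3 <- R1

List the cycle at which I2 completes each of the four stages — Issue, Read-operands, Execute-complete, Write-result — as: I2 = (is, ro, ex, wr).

t=1  I1 dispatched to AddU
t=2  I1 operands ready | I2 dispatched to DivU
t=3  I3 dispatched to IntU
t=4  I1 complete
t=5  R0←I1
t=6  I2 operands ready | I4 dispatched to AddU
t=13  I2 complete
t=14  R6←I2
t=15  I3 operands ready
t=16  I3 complete
t=17  R2←I3
t=18  I4 operands ready
t=20  I4 complete
t=21  R5←I4
t=22  I5 dispatched to IntU
t=23  I5 operands ready | I6 dispatched to DivU
t=24  I5 complete | I6 operands ready
t=25  R5←I5
t=31  I6 complete
t=32  R0←I6
t=33  I7 dispatched to DivU
t=34  I7 operands ready
t=41  I7 complete
t=42  R5←I7
t=43  I8 dispatched to DivU
t=44  I8 operands ready
t=51  I8 complete
t=52  R3←I8

I2 = (2, 6, 13, 14)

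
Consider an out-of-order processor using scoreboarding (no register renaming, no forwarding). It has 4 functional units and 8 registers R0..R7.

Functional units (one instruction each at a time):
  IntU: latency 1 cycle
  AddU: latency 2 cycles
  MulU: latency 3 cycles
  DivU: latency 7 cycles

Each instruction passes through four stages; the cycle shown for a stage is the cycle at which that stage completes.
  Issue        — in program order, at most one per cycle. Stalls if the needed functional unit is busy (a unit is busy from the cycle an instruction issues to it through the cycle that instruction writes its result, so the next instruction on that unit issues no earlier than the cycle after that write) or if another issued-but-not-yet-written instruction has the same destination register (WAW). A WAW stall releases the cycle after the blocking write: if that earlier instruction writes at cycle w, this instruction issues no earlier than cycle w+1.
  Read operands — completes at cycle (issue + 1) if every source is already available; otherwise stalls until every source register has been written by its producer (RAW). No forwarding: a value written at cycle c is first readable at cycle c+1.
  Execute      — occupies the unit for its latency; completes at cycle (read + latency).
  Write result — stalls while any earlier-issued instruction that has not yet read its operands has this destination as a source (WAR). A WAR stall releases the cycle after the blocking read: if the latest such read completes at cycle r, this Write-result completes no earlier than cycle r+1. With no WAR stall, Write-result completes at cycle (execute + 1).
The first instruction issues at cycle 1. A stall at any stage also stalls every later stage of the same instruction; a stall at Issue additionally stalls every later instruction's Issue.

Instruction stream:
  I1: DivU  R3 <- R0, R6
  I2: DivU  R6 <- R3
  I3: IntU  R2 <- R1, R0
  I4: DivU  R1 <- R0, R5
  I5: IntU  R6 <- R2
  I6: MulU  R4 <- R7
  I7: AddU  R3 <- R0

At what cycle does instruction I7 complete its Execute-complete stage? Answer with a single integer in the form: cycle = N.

cycle = 27

  I1 | 1 | 2 | 9 | 10
  I2 | 11 | 12 | 19 | 20   struct: DivU busy until I1 writes@10
  I3 | 12 | 13 | 14 | 15
  I4 | 21 | 22 | 29 | 30   struct: DivU busy until I2 writes@20
  I5 | 22 | 23 | 24 | 25
  I6 | 23 | 24 | 27 | 28
  I7 | 24 | 25 | 27 | 28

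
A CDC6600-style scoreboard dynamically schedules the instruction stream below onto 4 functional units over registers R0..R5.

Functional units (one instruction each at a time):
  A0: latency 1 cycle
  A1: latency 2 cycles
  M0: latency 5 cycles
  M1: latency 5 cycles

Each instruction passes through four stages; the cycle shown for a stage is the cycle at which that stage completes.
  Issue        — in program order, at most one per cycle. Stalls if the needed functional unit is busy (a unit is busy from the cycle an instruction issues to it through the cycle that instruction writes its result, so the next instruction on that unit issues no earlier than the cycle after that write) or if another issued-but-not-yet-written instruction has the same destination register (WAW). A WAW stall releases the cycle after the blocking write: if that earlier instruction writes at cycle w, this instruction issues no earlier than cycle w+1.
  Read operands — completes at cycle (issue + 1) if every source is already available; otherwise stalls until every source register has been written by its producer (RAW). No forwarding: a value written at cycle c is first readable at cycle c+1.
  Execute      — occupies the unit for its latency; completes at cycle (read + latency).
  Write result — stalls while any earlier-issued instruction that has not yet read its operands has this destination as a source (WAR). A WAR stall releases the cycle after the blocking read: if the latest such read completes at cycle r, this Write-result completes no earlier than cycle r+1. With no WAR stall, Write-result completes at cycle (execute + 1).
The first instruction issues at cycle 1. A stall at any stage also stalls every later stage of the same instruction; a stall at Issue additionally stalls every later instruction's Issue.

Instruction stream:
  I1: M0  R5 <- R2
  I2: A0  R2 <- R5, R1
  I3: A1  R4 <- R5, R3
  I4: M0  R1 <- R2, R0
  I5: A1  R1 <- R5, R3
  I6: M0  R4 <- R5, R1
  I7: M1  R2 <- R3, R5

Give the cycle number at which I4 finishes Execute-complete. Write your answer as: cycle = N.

I1 -> (1, 2, 7, 8)
I2 -> (2, 9, 10, 11)  // RAW R5: wait I1 write@8
I3 -> (3, 9, 11, 12)  // RAW R5: wait I1 write@8
I4 -> (9, 12, 17, 18)  // struct: M0 busy until I1 writes@8, RAW R2: wait I2 write@11
I5 -> (19, 20, 22, 23)  // WAW R1: wait I4 write@18
I6 -> (20, 24, 29, 30)  // RAW R1: wait I5 write@23
I7 -> (21, 22, 27, 28)

cycle = 17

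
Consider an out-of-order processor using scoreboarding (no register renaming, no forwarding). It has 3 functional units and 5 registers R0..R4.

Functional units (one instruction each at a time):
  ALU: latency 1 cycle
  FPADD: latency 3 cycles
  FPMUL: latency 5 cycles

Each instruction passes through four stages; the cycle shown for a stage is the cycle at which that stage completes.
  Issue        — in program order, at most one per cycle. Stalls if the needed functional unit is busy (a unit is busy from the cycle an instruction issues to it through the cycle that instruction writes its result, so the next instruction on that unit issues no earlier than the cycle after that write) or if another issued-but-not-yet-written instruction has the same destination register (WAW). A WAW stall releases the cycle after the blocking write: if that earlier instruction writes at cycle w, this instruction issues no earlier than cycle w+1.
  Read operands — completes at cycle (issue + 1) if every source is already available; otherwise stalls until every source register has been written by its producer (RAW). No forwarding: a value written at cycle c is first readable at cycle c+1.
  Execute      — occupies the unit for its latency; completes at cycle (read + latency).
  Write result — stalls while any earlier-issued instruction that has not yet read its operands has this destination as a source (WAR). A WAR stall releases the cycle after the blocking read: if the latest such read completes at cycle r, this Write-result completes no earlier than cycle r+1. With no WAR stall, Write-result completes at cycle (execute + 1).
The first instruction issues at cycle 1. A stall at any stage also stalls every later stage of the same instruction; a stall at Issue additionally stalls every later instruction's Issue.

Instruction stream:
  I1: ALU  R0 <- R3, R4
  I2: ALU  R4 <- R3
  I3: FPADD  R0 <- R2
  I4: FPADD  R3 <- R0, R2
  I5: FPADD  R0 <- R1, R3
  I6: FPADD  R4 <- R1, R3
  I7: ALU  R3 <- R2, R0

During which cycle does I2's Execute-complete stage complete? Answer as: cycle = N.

cycle = 7

I1: IS=1 RO=2 EX=3 WR=4
I2: IS=5 RO=6 EX=7 WR=8  [struct: ALU busy until I1 writes@4]
I3: IS=6 RO=7 EX=10 WR=11
I4: IS=12 RO=13 EX=16 WR=17  [struct: FPADD busy until I3 writes@11]
I5: IS=18 RO=19 EX=22 WR=23  [struct: FPADD busy until I4 writes@17]
I6: IS=24 RO=25 EX=28 WR=29  [struct: FPADD busy until I5 writes@23]
I7: IS=25 RO=26 EX=27 WR=28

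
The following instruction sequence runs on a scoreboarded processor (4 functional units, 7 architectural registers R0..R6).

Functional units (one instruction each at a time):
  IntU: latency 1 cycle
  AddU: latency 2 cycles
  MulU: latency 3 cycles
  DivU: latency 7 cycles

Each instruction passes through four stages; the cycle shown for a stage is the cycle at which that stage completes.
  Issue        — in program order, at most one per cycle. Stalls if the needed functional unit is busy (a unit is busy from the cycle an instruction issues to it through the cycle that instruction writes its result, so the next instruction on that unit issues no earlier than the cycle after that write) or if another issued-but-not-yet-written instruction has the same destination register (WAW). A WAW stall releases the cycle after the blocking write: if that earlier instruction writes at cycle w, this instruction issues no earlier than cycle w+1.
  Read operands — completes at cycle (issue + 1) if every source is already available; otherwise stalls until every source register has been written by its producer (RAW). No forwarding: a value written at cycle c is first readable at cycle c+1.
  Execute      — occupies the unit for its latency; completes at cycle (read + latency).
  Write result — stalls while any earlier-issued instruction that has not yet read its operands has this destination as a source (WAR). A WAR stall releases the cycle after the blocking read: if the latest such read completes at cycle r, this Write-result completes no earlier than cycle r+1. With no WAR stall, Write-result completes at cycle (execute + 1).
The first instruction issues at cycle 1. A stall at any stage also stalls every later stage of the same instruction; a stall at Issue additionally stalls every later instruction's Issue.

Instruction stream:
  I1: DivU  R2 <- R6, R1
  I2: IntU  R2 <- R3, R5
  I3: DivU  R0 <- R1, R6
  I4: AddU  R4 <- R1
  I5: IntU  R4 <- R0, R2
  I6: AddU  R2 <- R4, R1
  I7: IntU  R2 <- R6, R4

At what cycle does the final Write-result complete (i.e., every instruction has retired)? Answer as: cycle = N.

cycle = 32

1) issue 1, read 2, done 9, write 10
2) issue 11, read 12, done 13, write 14  <WAW R2: wait I1 write@10>
3) issue 12, read 13, done 20, write 21
4) issue 13, read 14, done 16, write 17
5) issue 18, read 22, done 23, write 24  <WAW R4: wait I4 write@17 / RAW R0: wait I3 write@21>
6) issue 19, read 25, done 27, write 28  <RAW R4: wait I5 write@24>
7) issue 29, read 30, done 31, write 32  <WAW R2: wait I6 write@28>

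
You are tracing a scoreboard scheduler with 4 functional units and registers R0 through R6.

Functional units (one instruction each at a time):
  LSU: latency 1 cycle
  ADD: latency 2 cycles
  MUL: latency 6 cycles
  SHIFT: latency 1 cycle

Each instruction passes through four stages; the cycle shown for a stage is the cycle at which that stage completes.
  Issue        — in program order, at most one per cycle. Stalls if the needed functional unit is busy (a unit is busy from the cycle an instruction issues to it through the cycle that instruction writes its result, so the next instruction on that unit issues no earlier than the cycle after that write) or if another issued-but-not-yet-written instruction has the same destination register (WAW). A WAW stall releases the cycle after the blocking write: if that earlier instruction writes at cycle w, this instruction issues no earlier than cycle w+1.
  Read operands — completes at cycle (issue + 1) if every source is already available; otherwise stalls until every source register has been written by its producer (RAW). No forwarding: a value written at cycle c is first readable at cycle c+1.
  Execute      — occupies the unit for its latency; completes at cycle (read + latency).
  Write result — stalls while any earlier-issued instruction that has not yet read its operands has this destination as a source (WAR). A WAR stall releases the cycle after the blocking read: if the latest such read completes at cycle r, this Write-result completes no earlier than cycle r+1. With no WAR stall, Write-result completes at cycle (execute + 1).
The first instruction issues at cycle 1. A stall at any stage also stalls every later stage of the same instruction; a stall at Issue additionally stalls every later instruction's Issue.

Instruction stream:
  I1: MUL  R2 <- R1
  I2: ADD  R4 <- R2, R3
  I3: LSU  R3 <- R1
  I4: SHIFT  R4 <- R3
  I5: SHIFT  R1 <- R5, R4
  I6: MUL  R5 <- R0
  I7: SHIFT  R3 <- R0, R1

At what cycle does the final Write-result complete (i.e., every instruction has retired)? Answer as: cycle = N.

I1: IS=1 RO=2 EX=8 WR=9
I2: IS=2 RO=10 EX=12 WR=13  [RAW R2: wait I1 write@9]
I3: IS=3 RO=4 EX=5 WR=11  [WAR R3: wait I2 read@10]
I4: IS=14 RO=15 EX=16 WR=17  [WAW R4: wait I2 write@13]
I5: IS=18 RO=19 EX=20 WR=21  [struct: SHIFT busy until I4 writes@17]
I6: IS=19 RO=20 EX=26 WR=27
I7: IS=22 RO=23 EX=24 WR=25  [struct: SHIFT busy until I5 writes@21]

cycle = 27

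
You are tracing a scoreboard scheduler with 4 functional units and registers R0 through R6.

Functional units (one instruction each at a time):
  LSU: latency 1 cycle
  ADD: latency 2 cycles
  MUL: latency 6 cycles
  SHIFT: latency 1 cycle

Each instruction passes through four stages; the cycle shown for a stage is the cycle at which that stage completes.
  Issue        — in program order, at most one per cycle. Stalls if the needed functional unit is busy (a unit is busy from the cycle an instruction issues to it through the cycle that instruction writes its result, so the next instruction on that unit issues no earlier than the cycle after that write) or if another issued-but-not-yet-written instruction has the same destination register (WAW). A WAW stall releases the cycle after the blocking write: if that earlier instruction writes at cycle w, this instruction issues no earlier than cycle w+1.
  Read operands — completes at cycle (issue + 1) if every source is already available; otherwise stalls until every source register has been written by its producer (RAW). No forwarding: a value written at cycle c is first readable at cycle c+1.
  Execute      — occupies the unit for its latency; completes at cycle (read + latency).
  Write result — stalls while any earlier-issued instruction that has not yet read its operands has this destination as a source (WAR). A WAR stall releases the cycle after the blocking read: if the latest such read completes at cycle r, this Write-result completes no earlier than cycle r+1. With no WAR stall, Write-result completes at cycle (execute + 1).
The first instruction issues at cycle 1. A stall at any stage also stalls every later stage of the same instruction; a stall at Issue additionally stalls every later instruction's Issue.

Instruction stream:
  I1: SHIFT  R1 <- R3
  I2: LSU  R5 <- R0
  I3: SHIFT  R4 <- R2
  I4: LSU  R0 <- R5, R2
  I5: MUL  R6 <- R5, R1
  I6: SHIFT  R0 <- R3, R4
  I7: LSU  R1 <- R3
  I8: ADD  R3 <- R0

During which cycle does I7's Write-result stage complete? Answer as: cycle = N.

1) issue 1, read 2, done 3, write 4
2) issue 2, read 3, done 4, write 5
3) issue 5, read 6, done 7, write 8  <struct: SHIFT busy until I1 writes@4>
4) issue 6, read 7, done 8, write 9
5) issue 7, read 8, done 14, write 15
6) issue 10, read 11, done 12, write 13  <WAW R0: wait I4 write@9>
7) issue 11, read 12, done 13, write 14
8) issue 12, read 14, done 16, write 17  <RAW R0: wait I6 write@13>

cycle = 14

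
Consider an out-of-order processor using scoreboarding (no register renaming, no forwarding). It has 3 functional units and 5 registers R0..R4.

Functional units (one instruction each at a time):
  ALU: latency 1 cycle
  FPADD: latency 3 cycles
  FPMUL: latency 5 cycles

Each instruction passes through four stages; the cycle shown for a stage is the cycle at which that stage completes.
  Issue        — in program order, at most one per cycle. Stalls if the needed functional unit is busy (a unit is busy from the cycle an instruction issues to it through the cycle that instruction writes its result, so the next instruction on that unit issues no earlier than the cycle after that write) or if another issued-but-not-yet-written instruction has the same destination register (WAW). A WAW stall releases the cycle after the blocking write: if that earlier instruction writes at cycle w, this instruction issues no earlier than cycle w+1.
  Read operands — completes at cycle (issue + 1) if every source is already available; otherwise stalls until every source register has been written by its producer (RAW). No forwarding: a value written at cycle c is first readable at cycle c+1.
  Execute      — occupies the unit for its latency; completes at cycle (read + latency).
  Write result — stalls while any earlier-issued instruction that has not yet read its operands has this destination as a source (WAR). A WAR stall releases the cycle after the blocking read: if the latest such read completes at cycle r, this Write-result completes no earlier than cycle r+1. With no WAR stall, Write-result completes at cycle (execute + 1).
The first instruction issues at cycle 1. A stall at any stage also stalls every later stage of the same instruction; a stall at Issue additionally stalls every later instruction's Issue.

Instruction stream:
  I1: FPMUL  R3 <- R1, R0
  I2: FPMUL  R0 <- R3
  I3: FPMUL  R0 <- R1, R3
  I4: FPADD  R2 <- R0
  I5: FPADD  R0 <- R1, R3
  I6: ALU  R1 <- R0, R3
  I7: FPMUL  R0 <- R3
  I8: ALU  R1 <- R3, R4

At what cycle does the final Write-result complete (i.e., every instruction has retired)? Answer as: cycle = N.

cycle = 43

[1] I1 dispatched to FPMUL
[2] I1 operands ready
[7] I1 complete
[8] R3←I1
[9] I2 dispatched to FPMUL
[10] I2 operands ready
[15] I2 complete
[16] R0←I2
[17] I3 dispatched to FPMUL
[18] I3 operands ready · I4 dispatched to FPADD
[23] I3 complete
[24] R0←I3
[25] I4 operands ready
[28] I4 complete
[29] R2←I4
[30] I5 dispatched to FPADD
[31] I5 operands ready · I6 dispatched to ALU
[34] I5 complete
[35] R0←I5
[36] I6 operands ready · I7 dispatched to FPMUL
[37] I6 complete · I7 operands ready
[38] R1←I6
[39] I8 dispatched to ALU
[40] I8 operands ready
[41] I8 complete
[42] I7 complete · R1←I8
[43] R0←I7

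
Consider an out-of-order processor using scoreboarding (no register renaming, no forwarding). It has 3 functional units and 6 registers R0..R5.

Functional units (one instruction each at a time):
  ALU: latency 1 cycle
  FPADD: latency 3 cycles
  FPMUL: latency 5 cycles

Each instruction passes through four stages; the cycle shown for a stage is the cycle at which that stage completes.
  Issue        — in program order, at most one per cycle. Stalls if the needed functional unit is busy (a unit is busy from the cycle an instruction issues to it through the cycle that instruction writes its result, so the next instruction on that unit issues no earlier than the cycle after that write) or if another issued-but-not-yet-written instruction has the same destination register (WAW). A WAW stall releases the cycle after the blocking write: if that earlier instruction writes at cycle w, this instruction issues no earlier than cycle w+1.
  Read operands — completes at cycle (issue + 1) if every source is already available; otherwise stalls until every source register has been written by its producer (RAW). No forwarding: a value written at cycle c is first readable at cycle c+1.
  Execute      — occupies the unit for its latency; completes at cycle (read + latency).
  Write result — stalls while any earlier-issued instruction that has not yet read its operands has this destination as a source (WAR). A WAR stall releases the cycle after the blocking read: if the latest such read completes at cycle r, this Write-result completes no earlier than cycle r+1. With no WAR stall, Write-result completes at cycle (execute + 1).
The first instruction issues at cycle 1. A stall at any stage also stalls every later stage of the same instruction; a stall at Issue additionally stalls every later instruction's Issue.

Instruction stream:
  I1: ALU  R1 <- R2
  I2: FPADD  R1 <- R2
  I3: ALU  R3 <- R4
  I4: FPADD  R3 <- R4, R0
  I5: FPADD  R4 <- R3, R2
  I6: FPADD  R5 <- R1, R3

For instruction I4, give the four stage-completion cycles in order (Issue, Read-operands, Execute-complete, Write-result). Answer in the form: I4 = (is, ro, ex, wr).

c1: I1→ALU
c2: I1 RO
c3: I1 EX
c4: I1 WR R1
c5: I2→FPADD
c6: I2 RO · I3→ALU
c7: I3 RO
c8: I3 EX
c9: I2 EX · I3 WR R3
c10: I2 WR R1
c11: I4→FPADD
c12: I4 RO
c15: I4 EX
c16: I4 WR R3
c17: I5→FPADD
c18: I5 RO
c21: I5 EX
c22: I5 WR R4
c23: I6→FPADD
c24: I6 RO
c27: I6 EX
c28: I6 WR R5

I4 = (11, 12, 15, 16)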